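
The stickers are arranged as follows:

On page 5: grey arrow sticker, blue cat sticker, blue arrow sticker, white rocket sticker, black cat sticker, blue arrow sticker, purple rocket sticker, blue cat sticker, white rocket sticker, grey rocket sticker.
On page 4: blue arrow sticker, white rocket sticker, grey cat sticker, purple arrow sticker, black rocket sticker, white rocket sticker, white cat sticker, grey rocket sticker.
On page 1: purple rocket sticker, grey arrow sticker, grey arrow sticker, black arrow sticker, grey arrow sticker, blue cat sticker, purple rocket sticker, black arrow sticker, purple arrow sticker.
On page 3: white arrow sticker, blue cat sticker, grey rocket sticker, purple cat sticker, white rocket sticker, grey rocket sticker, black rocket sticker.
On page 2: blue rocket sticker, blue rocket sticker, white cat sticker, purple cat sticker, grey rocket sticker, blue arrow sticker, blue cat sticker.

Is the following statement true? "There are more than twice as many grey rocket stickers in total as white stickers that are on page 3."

True

|grey rocket stickers| = 5.
|white stickers on page 3| = 2.
The claim requires 5 > 2 × 2 = 4, which holds.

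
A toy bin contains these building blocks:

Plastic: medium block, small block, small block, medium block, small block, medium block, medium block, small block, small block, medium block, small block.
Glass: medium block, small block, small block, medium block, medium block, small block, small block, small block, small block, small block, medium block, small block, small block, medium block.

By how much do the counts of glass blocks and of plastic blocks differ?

3

glass blocks: 14. plastic blocks: 11.
|14 − 11| = 14 − 11 = 3.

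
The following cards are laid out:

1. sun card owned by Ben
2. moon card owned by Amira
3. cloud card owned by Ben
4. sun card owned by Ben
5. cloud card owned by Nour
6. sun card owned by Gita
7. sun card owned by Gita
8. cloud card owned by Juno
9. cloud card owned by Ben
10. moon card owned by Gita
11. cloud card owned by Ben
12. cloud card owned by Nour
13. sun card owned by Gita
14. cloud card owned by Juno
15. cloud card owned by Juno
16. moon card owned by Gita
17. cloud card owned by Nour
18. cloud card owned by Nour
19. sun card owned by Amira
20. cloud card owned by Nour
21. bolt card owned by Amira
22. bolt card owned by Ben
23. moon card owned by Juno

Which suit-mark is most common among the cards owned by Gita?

Counts by suit-mark (restricted to cards owned by Gita): sun 3, moon 2.
The maximum is 3, held uniquely by sun.

sun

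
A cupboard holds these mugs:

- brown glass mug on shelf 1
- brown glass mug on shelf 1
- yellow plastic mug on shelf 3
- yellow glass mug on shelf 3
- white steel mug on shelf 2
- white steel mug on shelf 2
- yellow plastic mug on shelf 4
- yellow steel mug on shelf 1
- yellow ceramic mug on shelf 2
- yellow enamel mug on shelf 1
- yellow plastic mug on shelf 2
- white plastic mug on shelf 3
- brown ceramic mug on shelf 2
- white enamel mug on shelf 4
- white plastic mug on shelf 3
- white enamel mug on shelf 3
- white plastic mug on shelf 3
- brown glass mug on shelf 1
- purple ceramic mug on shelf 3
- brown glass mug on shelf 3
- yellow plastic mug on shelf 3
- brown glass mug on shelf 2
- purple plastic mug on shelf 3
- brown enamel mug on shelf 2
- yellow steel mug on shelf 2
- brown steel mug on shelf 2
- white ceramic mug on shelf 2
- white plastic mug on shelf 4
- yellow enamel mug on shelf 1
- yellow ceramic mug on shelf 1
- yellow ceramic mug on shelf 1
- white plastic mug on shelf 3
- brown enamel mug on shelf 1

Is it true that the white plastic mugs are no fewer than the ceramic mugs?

False

white plastic mugs: 5.
ceramic mugs: 6.
The claim requires 5 ≥ 6, which does not hold.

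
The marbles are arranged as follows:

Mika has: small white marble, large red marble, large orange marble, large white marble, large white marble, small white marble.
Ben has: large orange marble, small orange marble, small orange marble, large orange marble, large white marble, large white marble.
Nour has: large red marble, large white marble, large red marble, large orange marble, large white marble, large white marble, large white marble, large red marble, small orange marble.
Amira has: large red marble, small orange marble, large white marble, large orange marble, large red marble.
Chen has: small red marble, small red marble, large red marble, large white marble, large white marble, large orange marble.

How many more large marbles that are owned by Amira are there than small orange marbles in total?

0

large marbles owned by Amira: 4.
small orange marbles: 4.
4 − 4 = 0.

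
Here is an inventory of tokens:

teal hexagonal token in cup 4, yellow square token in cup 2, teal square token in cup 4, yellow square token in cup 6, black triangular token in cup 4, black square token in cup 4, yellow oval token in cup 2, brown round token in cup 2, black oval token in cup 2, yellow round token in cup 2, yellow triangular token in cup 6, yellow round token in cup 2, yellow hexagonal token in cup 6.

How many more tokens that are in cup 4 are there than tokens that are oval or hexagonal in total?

tokens in cup 4: 4.
tokens that are oval or hexagonal: 4.
4 − 4 = 0.

0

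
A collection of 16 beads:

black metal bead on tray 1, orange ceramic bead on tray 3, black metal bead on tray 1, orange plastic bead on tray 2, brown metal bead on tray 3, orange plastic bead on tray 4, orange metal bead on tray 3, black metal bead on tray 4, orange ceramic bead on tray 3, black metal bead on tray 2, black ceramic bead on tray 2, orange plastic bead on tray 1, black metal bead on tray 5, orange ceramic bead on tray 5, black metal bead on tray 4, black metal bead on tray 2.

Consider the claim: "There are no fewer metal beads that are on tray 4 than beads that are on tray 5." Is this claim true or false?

True

metal beads on tray 4: 2.
beads on tray 5: 2.
The claim requires 2 ≥ 2, which holds.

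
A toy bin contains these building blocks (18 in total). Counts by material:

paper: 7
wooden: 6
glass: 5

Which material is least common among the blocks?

Counts by material: paper 7, wooden 6, glass 5.
The minimum is 5, held uniquely by glass.

glass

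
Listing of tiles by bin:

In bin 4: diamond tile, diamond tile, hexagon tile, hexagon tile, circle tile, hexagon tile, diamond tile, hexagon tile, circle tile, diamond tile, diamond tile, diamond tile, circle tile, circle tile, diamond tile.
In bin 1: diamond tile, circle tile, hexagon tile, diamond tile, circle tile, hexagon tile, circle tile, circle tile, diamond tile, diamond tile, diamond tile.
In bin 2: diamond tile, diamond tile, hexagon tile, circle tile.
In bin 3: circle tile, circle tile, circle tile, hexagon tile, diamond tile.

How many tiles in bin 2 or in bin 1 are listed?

in bin 1: 11; in bin 2: 4; together 11 + 4 = 15.

15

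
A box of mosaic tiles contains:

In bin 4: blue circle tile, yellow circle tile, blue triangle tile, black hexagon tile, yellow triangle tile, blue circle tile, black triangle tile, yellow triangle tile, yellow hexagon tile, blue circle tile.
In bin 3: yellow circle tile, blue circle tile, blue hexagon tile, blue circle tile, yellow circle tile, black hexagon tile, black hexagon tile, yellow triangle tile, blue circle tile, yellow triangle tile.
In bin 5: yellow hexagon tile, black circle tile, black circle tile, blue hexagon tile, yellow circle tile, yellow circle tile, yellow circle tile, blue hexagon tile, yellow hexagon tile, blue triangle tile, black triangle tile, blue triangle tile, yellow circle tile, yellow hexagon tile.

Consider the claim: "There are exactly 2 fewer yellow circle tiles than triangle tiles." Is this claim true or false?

There are 7 yellow circle tiles.
There are 9 triangle tiles.
The claim requires 9 − 7 (= 2) to equal 2, which holds.

True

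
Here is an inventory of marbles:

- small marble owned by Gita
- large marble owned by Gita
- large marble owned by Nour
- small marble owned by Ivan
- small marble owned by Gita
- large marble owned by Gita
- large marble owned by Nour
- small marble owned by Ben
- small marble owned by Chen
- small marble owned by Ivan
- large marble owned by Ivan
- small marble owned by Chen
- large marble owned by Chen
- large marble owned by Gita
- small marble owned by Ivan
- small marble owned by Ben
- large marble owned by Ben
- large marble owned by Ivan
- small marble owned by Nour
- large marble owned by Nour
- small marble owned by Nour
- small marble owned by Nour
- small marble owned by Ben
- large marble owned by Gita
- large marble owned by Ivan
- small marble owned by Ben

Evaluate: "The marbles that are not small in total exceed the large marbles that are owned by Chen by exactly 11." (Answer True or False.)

True

|marbles that are not small| = 12.
|large marbles owned by Chen| = 1.
The claim requires 12 − 1 (= 11) to equal 11, which holds.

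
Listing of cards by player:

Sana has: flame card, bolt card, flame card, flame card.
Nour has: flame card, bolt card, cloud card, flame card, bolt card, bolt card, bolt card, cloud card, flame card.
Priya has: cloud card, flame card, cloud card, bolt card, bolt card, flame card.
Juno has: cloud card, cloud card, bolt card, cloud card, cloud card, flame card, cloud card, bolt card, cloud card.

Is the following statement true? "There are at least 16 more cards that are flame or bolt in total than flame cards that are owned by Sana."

False

|cards that are flame or bolt| = 18.
|flame cards owned by Sana| = 3.
The claim requires 18 − 3 = 15 ≥ 16, which does not hold.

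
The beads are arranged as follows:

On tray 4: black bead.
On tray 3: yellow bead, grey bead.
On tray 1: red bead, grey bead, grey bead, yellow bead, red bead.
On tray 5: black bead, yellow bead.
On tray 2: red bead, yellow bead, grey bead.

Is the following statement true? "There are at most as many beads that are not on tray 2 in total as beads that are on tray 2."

False

|beads that are not on tray 2| = 10.
|beads on tray 2| = 3.
The claim requires 10 ≤ 3, which does not hold.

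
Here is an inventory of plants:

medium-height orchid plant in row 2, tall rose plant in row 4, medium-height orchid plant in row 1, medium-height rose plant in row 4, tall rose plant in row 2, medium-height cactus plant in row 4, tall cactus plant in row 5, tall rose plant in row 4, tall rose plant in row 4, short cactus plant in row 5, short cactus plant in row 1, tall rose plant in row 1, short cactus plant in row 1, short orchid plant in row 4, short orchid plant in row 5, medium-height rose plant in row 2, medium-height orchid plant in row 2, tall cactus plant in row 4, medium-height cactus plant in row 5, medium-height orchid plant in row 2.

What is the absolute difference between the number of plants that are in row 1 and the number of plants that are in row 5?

0

plants in row 1: 4. plants in row 5: 4.
|4 − 4| = 4 − 4 = 0.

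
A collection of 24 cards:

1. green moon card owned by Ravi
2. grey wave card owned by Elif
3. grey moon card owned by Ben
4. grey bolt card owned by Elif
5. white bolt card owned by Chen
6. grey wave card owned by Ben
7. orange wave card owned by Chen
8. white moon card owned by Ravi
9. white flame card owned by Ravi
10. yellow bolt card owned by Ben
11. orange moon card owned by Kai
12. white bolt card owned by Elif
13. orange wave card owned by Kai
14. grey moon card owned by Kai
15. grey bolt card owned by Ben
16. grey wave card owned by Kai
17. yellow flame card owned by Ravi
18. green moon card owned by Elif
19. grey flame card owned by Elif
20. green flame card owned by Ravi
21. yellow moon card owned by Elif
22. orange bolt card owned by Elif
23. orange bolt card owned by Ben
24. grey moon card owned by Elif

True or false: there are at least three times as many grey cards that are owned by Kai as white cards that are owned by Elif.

|grey cards owned by Kai| = 2.
|white cards owned by Elif| = 1.
The claim requires 2 ≥ 3 × 1 = 3, which does not hold.

False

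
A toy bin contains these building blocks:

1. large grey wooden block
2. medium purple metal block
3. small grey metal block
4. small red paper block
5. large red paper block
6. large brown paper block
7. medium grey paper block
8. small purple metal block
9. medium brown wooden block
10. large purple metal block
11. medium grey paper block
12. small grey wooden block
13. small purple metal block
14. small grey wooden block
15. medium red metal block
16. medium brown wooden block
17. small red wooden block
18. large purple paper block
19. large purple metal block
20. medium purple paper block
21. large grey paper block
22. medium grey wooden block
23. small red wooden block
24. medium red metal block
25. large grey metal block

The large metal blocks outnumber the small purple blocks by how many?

large metal blocks: 3.
small purple blocks: 2.
3 − 2 = 1.

1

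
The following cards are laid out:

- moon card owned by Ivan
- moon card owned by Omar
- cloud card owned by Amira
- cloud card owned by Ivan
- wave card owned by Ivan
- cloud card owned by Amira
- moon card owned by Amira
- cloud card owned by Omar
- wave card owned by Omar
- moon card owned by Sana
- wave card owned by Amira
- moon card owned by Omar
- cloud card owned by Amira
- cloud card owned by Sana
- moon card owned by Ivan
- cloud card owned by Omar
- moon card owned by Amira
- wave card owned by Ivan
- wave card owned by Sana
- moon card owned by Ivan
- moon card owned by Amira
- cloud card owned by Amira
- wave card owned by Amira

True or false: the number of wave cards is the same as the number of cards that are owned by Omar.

There are 6 wave cards.
Count of cards owned by Omar: 5.
The claim requires 6 = 5, which does not hold.

False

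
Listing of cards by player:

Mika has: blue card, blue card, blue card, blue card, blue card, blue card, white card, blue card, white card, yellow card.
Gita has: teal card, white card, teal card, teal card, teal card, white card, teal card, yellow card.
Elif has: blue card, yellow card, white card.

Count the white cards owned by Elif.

1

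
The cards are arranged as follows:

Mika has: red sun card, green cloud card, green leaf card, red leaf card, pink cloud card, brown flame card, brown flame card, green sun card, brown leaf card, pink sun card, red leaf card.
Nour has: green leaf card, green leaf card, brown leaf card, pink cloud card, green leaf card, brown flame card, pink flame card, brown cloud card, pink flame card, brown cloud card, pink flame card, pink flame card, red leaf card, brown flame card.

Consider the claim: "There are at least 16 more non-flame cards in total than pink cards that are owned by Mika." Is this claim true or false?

non-flame cards: 17.
pink cards owned by Mika: 2.
The claim requires 17 − 2 = 15 ≥ 16, which does not hold.

False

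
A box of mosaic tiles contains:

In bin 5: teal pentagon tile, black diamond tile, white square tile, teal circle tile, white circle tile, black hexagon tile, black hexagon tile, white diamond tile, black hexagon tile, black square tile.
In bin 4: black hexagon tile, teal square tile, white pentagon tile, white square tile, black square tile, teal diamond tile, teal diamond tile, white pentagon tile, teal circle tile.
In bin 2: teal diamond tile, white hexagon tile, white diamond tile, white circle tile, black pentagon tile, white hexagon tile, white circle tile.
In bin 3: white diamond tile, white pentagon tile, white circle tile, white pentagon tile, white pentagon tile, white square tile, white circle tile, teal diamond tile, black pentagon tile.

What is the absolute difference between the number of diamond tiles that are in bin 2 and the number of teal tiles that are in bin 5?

0

diamond tiles in bin 2: 2. teal tiles in bin 5: 2.
|2 − 2| = 2 − 2 = 0.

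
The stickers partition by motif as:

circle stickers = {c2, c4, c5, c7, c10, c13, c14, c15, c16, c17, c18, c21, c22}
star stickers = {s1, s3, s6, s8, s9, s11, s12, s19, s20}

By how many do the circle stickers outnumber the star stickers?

circle stickers: 13.
star stickers: 9.
13 − 9 = 4.

4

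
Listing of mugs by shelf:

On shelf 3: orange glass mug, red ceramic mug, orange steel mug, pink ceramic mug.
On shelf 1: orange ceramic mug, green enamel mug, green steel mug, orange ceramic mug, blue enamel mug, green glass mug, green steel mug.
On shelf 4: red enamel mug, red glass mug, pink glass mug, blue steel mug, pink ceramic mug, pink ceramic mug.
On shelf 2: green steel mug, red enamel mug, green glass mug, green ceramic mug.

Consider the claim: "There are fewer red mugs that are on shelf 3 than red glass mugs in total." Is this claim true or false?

red mugs on shelf 3: 1.
red glass mugs: 1.
The claim requires 1 < 1, which does not hold.

False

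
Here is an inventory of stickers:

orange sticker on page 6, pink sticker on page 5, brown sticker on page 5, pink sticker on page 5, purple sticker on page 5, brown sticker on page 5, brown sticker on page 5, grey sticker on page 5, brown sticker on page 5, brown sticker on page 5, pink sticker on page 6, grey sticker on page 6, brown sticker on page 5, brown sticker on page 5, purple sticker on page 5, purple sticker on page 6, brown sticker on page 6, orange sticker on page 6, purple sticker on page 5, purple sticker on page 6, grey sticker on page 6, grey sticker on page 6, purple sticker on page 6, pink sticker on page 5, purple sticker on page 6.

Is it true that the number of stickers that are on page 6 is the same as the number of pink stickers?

False

stickers on page 6: 11.
pink stickers: 4.
The claim requires 11 = 4, which does not hold.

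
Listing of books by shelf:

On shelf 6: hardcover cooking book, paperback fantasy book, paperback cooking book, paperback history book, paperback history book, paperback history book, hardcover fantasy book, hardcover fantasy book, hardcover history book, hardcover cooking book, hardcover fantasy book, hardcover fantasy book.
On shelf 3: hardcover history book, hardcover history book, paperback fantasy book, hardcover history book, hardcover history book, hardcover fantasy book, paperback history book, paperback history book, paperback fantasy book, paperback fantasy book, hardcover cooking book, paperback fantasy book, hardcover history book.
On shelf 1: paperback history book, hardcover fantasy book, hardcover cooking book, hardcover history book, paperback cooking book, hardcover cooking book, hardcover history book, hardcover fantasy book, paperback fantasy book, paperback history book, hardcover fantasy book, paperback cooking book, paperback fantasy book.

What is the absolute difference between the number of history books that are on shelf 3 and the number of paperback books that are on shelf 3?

history books on shelf 3: 7. paperback books on shelf 3: 6.
|7 − 6| = 7 − 6 = 1.

1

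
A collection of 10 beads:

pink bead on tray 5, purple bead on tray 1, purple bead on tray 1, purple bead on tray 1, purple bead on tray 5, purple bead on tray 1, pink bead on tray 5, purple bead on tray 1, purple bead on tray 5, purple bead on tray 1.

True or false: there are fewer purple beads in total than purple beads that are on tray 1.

False

There are 8 purple beads.
There are 6 purple beads on tray 1.
The claim requires 8 < 6, which does not hold.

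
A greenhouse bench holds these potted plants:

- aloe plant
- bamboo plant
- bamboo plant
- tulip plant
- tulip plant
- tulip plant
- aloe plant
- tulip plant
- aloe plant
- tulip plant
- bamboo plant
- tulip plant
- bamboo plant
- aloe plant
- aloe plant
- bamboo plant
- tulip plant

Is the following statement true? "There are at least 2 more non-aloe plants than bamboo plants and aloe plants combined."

|non-aloe plants| = 12.
bamboo plants: 5; aloe plants: 5; combined: 5 + 5 = 10.
The claim requires 12 − 10 = 2 ≥ 2, which holds.

True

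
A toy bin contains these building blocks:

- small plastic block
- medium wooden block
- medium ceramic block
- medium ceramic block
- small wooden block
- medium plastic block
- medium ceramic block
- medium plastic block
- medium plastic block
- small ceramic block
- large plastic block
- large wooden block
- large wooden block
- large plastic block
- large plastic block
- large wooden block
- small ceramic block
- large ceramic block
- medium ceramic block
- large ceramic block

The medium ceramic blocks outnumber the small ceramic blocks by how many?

2

medium ceramic blocks: 4.
small ceramic blocks: 2.
4 − 2 = 2.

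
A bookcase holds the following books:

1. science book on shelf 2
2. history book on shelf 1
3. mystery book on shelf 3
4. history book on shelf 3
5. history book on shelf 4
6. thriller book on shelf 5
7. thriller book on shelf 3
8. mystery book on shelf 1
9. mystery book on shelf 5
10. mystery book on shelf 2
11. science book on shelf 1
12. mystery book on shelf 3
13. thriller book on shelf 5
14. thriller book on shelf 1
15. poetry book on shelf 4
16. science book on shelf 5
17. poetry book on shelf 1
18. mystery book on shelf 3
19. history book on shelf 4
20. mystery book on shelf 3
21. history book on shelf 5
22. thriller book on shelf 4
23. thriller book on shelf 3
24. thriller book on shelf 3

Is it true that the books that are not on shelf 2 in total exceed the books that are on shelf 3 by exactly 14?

books that are not on shelf 2: 22.
books on shelf 3: 8.
The claim requires 22 − 8 (= 14) to equal 14, which holds.

True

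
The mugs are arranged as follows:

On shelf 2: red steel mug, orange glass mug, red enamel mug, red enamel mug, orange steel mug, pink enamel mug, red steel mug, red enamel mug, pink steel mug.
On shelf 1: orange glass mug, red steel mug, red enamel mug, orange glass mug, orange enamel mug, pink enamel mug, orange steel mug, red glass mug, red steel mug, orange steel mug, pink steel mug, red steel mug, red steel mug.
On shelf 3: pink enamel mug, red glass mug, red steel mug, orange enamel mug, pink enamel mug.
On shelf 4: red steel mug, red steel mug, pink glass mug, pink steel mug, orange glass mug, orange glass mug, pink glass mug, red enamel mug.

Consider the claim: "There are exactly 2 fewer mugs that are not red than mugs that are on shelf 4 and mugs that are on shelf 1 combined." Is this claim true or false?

True

There are 19 mugs that are not red.
mugs on shelf 4: 8; mugs on shelf 1: 13; combined: 8 + 13 = 21.
The claim requires 21 − 19 (= 2) to equal 2, which holds.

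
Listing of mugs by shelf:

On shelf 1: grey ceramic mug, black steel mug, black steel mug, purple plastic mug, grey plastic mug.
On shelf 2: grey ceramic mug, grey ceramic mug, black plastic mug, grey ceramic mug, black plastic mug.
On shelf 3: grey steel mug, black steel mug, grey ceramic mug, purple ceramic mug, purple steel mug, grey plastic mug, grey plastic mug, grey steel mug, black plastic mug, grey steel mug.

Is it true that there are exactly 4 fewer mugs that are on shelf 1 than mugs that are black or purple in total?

True

mugs on shelf 1: 5.
mugs that are black or purple: 9.
The claim requires 9 − 5 (= 4) to equal 4, which holds.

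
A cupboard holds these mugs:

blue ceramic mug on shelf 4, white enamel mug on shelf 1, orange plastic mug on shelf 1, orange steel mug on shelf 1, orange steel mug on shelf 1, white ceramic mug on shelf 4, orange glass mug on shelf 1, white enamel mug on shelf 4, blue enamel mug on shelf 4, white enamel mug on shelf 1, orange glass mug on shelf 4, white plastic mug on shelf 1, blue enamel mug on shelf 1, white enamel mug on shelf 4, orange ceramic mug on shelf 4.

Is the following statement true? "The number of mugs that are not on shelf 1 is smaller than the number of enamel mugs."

|mugs that are not on shelf 1| = 7.
|enamel mugs| = 6.
The claim requires 7 < 6, which does not hold.

False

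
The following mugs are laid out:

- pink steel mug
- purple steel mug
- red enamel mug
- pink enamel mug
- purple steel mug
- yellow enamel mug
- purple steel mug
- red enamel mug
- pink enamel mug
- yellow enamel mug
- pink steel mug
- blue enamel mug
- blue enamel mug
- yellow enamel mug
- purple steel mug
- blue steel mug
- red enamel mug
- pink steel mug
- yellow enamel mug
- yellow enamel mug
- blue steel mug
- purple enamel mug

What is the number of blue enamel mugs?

2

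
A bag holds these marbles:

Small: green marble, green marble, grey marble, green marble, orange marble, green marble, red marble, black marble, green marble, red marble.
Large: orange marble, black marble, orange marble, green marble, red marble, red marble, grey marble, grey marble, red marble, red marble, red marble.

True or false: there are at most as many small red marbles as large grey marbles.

|small red marbles| = 2.
|large grey marbles| = 2.
The claim requires 2 ≤ 2, which holds.

True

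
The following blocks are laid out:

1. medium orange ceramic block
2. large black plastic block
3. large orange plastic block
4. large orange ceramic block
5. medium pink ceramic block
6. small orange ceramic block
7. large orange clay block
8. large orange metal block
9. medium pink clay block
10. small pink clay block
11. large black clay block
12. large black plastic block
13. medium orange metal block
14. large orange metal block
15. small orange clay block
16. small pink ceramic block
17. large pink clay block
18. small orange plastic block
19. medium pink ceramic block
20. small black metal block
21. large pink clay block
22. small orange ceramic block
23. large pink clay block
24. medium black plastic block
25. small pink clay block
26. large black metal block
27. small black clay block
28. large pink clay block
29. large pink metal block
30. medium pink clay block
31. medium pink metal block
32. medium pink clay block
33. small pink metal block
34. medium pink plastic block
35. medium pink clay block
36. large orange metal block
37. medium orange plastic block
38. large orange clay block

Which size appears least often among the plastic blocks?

Counts by size (restricted to plastic blocks): large 3, medium 3, small 1.
The minimum is 1, held uniquely by small.

small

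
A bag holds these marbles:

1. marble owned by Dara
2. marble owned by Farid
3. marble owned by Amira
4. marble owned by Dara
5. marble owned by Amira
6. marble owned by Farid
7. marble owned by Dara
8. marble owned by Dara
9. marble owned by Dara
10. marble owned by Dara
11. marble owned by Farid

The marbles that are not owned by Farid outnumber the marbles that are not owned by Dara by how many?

3

marbles that are not owned by Farid: 8.
marbles that are not owned by Dara: 5.
8 − 5 = 3.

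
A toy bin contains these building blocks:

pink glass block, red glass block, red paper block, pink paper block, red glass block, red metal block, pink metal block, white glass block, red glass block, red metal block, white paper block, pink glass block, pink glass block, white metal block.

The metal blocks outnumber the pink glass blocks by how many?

1

metal blocks: 4.
pink glass blocks: 3.
4 − 3 = 1.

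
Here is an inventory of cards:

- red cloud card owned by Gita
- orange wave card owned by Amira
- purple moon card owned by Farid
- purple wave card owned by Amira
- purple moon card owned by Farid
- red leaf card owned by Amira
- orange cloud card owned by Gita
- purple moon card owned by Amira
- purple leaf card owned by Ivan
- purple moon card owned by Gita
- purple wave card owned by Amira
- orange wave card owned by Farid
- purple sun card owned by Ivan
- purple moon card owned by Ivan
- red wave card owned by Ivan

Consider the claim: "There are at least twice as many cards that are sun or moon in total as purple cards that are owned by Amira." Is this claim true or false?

True

cards that are sun or moon: 6.
purple cards owned by Amira: 3.
The claim requires 6 ≥ 2 × 3 = 6, which holds.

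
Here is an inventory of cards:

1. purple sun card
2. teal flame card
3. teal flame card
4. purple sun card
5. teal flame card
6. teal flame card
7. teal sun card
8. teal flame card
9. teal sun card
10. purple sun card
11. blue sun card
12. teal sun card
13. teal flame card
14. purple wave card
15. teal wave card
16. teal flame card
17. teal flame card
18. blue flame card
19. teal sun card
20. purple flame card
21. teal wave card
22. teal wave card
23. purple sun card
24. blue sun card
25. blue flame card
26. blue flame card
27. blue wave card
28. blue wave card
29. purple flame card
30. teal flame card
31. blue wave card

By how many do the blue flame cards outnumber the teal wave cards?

0

blue flame cards: 3.
teal wave cards: 3.
3 − 3 = 0.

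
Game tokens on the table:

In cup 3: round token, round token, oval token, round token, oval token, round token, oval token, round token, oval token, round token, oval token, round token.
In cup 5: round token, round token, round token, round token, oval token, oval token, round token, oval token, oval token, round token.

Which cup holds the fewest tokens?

cup 5

Counts by cup: cup 3→12, cup 5→10.
The minimum is 10, held uniquely by cup 5.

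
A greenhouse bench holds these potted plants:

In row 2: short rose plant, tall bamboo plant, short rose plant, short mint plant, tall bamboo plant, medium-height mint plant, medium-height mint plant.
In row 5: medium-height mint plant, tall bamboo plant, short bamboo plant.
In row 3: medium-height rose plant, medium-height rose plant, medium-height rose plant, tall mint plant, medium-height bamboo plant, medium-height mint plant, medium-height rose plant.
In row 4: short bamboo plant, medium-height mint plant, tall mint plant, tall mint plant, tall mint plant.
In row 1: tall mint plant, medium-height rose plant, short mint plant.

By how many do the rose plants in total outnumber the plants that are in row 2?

0

rose plants: 7.
plants in row 2: 7.
7 − 7 = 0.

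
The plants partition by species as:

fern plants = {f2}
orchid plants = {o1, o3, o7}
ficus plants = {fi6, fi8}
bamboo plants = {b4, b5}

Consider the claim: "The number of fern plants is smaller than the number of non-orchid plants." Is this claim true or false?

|fern plants| = 1.
|non-orchid plants| = 5.
The claim requires 1 < 5, which holds.

True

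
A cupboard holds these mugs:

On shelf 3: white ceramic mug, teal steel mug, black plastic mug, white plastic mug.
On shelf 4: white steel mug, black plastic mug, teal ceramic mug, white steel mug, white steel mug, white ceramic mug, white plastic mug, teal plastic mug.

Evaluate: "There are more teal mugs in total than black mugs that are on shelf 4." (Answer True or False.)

teal mugs: 3.
black mugs on shelf 4: 1.
The claim requires 3 > 1, which holds.

True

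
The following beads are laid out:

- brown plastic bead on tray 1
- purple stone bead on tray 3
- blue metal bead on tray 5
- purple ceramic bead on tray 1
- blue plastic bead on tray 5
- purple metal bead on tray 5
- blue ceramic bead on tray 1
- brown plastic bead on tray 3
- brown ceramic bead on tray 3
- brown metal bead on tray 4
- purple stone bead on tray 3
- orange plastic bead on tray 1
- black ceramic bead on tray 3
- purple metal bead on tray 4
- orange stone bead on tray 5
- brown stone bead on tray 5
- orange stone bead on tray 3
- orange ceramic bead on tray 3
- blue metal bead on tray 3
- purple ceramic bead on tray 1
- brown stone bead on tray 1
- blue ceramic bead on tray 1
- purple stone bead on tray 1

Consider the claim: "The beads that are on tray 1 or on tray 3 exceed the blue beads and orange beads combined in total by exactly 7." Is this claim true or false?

True

There are 16 beads on tray 1 or on tray 3.
blue beads: 5; orange beads: 4; combined: 5 + 4 = 9.
The claim requires 16 − 9 (= 7) to equal 7, which holds.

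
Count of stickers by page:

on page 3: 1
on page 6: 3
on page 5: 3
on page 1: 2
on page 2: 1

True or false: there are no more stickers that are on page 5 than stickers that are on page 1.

False

There are 3 stickers on page 5.
There are 2 stickers on page 1.
The claim requires 3 ≤ 2, which does not hold.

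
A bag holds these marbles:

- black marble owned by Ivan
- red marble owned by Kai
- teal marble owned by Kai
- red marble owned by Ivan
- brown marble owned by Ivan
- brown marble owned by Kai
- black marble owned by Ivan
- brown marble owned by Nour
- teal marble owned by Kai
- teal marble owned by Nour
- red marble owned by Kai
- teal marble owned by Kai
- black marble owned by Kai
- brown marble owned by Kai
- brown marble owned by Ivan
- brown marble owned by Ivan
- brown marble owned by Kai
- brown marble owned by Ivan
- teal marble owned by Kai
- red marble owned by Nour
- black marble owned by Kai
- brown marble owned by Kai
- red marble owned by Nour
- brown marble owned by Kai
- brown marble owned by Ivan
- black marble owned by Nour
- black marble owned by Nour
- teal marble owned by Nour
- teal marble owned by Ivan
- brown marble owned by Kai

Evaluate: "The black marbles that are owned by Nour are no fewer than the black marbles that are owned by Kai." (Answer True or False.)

Count of black marbles owned by Nour: 2.
Count of black marbles owned by Kai: 2.
The claim requires 2 ≥ 2, which holds.

True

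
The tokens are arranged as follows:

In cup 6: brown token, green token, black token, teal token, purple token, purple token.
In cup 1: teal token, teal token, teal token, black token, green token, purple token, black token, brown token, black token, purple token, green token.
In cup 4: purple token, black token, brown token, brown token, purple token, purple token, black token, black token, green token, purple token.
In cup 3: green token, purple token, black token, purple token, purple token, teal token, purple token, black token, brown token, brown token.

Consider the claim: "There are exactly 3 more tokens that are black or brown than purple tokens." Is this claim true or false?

tokens that are black or brown: 15.
purple tokens: 12.
The claim requires 15 − 12 (= 3) to equal 3, which holds.

True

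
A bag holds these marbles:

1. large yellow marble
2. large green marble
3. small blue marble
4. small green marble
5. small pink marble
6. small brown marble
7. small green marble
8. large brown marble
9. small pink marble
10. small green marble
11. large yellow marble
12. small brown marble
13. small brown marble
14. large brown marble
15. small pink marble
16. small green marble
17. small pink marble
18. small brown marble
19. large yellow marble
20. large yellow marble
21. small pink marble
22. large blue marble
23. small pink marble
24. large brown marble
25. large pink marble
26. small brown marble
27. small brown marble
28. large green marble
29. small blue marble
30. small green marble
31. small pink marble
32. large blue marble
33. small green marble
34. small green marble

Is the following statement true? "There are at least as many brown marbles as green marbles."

brown marbles: 9.
green marbles: 9.
The claim requires 9 ≥ 9, which holds.

True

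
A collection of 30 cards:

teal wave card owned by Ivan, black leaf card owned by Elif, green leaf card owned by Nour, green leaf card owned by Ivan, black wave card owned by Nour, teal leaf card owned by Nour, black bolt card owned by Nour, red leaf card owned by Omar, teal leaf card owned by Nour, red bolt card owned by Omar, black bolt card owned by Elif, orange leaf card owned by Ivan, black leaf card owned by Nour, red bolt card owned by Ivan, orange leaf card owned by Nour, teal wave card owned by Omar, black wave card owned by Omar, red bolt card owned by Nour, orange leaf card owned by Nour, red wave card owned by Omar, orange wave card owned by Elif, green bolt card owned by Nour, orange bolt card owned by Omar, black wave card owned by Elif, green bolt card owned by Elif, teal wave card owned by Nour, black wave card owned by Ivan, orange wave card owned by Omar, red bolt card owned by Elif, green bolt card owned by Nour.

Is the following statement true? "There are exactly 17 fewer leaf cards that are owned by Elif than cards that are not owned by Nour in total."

leaf cards owned by Elif: 1.
cards that are not owned by Nour: 18.
The claim requires 18 − 1 (= 17) to equal 17, which holds.

True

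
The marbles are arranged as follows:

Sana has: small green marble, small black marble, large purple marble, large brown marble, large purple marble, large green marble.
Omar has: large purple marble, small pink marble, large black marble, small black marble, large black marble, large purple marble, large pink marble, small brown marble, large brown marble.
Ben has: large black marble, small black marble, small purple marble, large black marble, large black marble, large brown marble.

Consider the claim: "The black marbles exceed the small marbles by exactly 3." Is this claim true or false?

False

There are 8 black marbles.
There are 7 small marbles.
The claim requires 8 − 7 (= 1) to equal 3, which does not hold.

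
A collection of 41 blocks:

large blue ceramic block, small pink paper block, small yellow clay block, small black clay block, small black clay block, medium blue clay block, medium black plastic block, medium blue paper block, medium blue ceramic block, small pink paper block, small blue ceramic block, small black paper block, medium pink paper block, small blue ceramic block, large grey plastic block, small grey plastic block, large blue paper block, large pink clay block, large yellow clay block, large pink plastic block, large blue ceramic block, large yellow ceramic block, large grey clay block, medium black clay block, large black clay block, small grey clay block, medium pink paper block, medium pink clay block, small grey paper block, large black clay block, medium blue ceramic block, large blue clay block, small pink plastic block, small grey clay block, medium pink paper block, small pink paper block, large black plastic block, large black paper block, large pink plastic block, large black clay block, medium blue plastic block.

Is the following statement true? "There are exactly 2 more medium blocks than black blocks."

False

medium blocks: 11.
black blocks: 10.
The claim requires 11 − 10 (= 1) to equal 2, which does not hold.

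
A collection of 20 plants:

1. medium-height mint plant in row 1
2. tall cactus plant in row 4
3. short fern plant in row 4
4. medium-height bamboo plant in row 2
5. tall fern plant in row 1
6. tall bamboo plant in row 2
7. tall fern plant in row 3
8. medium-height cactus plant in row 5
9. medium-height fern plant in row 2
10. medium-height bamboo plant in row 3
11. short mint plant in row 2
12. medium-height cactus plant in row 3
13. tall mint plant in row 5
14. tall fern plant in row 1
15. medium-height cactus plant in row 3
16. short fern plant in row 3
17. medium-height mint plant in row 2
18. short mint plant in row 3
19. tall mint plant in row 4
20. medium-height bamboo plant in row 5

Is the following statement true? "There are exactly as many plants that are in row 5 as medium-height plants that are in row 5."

False

There are 3 plants in row 5.
There are 2 medium-height plants in row 5.
The claim requires 3 = 2, which does not hold.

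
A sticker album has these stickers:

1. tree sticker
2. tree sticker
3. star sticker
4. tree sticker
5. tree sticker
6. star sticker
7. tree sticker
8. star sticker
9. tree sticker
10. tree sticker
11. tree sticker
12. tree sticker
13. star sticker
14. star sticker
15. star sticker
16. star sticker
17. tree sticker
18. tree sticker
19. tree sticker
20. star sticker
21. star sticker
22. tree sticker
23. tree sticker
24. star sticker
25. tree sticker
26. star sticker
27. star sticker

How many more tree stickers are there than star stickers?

tree stickers: 15.
star stickers: 12.
15 − 12 = 3.

3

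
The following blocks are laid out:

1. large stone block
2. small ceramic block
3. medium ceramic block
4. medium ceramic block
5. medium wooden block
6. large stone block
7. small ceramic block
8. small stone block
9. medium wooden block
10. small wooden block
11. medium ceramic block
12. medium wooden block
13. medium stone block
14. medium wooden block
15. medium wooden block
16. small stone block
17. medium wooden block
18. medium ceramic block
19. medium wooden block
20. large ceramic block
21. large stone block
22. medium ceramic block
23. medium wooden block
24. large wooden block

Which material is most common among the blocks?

wooden

Counts by material: wooden 10, ceramic 8, stone 6.
The maximum is 10, held uniquely by wooden.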